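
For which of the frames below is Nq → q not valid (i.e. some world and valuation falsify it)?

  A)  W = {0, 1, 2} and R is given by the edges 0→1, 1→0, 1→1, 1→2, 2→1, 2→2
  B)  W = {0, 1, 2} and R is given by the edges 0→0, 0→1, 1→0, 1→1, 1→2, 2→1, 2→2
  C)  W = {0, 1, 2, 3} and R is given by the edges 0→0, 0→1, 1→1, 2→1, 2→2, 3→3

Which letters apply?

A

The schema Nq → q is axiom T; it is valid on a frame iff R is reflexive.
(A) R is not reflexive (not 0 R 0), so the schema fails here.
(B) R is reflexive (each world relates to itself), so the schema is valid here.
(C) R is reflexive (each world relates to itself), so the schema is valid here.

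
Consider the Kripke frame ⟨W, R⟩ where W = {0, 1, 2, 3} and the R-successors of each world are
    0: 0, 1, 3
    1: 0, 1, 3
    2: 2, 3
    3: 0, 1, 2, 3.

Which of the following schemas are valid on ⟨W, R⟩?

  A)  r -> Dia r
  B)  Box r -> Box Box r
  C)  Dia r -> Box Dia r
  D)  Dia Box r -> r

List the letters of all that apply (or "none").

A, D

R is reflexive: each world relates to itself.
R is symmetric: every R-edge is matched by its reverse.
R is not transitive: 0 R 3 and 3 R 2 but not 0 R 2.
R is not euclidean: 3 R 0 and 3 R 2 but not 0 R 2.
(A) the dual of axiom T: valid iff R is reflexive. R is reflexive — valid.
(B) Box r -> Box Box r (axiom 4) characterises the transitive frames. R is not transitive — not valid.
(C) Dia r -> Box Dia r is axiom 5; it is valid on a frame exactly when R is euclidean. R is not euclidean, so not valid.
(D) Dia Box r -> r (the dual of axiom B) characterises the symmetric frames. R is symmetric — valid.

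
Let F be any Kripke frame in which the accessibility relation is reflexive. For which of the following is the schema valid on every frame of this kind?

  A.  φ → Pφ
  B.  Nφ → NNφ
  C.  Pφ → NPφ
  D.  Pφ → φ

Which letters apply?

A reflexive relation is serial.
(A) φ → Pφ is the dual of axiom T; it is valid on a frame exactly when R is reflexive. Every such R is reflexive, so valid.
(B) Nφ → NNφ is axiom 4; it is valid on a frame exactly when R is transitive. Such an R need not be transitive, so not valid.
(C) Pφ → NPφ (axiom 5) characterises the euclidean frames. Such an R need not be euclidean — not valid.
(D) Pφ → φ (the converse of T) corresponds to R being a subset of the identity. Such an R need not be a subset of the identity, so not valid.

A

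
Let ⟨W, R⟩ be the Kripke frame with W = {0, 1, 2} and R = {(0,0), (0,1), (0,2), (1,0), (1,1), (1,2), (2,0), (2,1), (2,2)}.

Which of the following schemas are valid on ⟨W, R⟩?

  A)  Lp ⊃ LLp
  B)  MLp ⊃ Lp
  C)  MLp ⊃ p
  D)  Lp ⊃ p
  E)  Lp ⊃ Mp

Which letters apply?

R is reflexive: each world relates to itself.
R is symmetric: every R-edge is matched by its reverse.
R is transitive: R is closed under composition.
R is euclidean: any two R-successors of the same world are R-related.
R is serial: every world has an R-successor.
(A) axiom 4: valid iff R is transitive. R is transitive — valid.
(B) the dual of axiom 5: valid iff R is euclidean. R is euclidean — valid.
(C) MLp ⊃ p is the dual of axiom B, which corresponds to symmetry. R is symmetric — valid.
(D) Lp ⊃ p (axiom T) characterises the reflexive frames. R is reflexive — valid.
(E) axiom D: valid iff R is serial. R is serial — valid.

A, B, C, D, E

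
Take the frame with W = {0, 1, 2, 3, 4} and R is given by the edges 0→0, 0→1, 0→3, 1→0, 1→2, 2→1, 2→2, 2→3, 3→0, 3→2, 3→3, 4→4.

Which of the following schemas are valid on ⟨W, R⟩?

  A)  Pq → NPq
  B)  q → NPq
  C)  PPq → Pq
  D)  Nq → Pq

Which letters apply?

R is symmetric: every R-edge is matched by its reverse.
R is not transitive: 0 R 1 and 1 R 2 but not 0 R 2.
R is not euclidean: 0 R 1 and 0 R 3 but not 1 R 3.
R is serial: every world has an R-successor.
(A) Pq → NPq (axiom 5) characterises the euclidean frames. R is not euclidean — not valid.
(B) axiom B: valid iff R is symmetric. R is symmetric — valid.
(C) PPq → Pq is the dual of axiom 4, which corresponds to transitivity. R is not transitive — not valid.
(D) Nq → Pq is axiom D; it is valid on a frame exactly when R is serial. R is serial, so valid.

B, D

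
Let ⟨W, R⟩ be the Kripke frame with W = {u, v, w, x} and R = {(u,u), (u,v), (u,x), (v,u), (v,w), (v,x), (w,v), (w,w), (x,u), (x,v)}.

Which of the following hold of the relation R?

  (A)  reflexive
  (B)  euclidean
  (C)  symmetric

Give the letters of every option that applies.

(A) not reflexive: not v R v.
(B) not euclidean: v R u and v R w but not u R w.
(C) symmetric: every R-edge is matched by its reverse.

C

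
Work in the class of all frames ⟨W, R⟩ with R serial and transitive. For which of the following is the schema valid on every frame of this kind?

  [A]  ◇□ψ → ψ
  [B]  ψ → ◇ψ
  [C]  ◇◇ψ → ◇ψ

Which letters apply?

C

(A) ◇□ψ → ψ is the dual of axiom B, which corresponds to symmetry. Such an R need not be symmetric — not valid.
(B) ψ → ◇ψ is the dual of axiom T, which corresponds to reflexivity. Such an R need not be reflexive — not valid.
(C) ◇◇ψ → ◇ψ (the dual of axiom 4) characterises the transitive frames. Every such R is transitive — valid.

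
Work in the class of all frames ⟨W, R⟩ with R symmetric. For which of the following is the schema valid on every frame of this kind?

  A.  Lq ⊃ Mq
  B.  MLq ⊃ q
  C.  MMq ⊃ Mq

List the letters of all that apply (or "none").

B

(A) axiom D: valid iff R is serial. Such an R need not be serial — not valid.
(B) MLq ⊃ q is the dual of axiom B, which corresponds to symmetry. Every such R is symmetric — valid.
(C) MMq ⊃ Mq is the dual of axiom 4, which corresponds to transitivity. Such an R need not be transitive — not valid.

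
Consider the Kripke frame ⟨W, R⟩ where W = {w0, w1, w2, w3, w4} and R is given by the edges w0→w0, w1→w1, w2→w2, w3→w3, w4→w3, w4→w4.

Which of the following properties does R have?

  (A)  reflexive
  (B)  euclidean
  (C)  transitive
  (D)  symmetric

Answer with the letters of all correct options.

A, C

(A) reflexive: each world relates to itself.
(B) not euclidean: w4 R w3 and w4 R w4 but not w3 R w4.
(C) transitive: R is closed under composition.
(D) not symmetric: w4 R w3 but not w3 R w4.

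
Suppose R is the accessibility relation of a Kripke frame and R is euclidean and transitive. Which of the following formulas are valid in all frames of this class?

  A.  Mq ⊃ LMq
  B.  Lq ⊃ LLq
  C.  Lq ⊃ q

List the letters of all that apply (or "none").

A, B

(A) Mq ⊃ LMq is axiom 5; it is valid on a frame exactly when R is euclidean. Every such R is euclidean, so valid.
(B) axiom 4: valid iff R is transitive. Every such R is transitive — valid.
(C) axiom T: valid iff R is reflexive. Such an R need not be reflexive — not valid.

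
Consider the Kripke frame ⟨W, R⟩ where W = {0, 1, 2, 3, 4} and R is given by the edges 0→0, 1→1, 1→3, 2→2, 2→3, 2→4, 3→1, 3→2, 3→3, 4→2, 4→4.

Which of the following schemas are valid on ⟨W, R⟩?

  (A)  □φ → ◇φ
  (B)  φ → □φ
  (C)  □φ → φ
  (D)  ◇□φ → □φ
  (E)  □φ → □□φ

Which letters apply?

R is reflexive: each world relates to itself.
R is not transitive: 1 R 3 and 3 R 2 but not 1 R 2.
R is not euclidean: 2 R 3 and 2 R 4 but not 3 R 4.
R is serial: every world has an R-successor.
R is not a subset of the identity: 1 R 3 with 1 ≠ 3.
(A) □φ → ◇φ is axiom D; it is valid on a frame exactly when R is serial. R is serial, so valid.
(B) φ → □φ is valid only on frames where every R-edge is a self-loop. Here R ⊄ identity — not valid.
(C) □φ → φ is axiom T, which corresponds to reflexivity. R is reflexive — valid.
(D) the dual of axiom 5: valid iff R is euclidean. R is not euclidean — not valid.
(E) □φ → □□φ is axiom 4, which corresponds to transitivity. R is not transitive — not valid.

A, C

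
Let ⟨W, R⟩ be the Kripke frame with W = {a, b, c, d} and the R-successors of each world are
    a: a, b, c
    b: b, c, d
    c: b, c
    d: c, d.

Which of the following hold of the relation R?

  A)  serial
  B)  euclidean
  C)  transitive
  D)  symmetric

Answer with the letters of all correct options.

(A) serial: every world has an R-successor.
(B) not euclidean: a R b and a R a but not b R a.
(C) not transitive: a R b and b R d but not a R d.
(D) not symmetric: a R b but not b R a.

A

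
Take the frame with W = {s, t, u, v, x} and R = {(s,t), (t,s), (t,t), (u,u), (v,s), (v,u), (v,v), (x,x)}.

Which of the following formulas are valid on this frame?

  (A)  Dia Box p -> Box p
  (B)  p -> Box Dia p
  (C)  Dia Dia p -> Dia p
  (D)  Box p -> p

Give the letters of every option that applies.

R is not reflexive: not s R s.
R is not symmetric: v R s but not s R v.
R is not transitive: s R t and t R s but not s R s.
R is not euclidean: v R s and v R u but not s R u.
(A) Dia Box p -> Box p is the dual of axiom 5; it is valid on a frame exactly when R is euclidean. R is not euclidean, so not valid.
(B) p -> Box Dia p is axiom B, which corresponds to symmetry. R is not symmetric — not valid.
(C) the dual of axiom 4: valid iff R is transitive. R is not transitive — not valid.
(D) Box p -> p is axiom T, which corresponds to reflexivity. R is not reflexive — not valid.

none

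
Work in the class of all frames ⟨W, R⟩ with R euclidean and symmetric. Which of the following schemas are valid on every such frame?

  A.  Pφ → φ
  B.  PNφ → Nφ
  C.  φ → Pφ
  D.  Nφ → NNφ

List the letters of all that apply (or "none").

A symmetric euclidean relation is transitive (uRv and vRw give vRu by symmetry, then uRw by the euclidean condition, applied at v).
(A) Pφ → φ is valid only on frames where every R-edge is a self-loop. Such an R need not be a subset of the identity — not valid.
(B) the dual of axiom 5: valid iff R is euclidean. Every such R is euclidean — valid.
(C) φ → Pφ is the dual of axiom T, which corresponds to reflexivity. Such an R need not be reflexive — not valid.
(D) Nφ → NNφ is axiom 4, which corresponds to transitivity. Every such R is transitive — valid.

B, D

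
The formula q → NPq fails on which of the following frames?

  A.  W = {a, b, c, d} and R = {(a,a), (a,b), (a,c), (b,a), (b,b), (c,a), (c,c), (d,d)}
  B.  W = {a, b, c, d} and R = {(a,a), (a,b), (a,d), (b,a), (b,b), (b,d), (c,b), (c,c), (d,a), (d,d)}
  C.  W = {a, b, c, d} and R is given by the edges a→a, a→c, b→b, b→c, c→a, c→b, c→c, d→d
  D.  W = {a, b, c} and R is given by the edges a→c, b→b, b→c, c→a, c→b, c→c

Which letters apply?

The schema q → NPq is axiom B; it is valid on a frame iff R is symmetric.
(A) R is symmetric (every R-edge is matched by its reverse), so the schema is valid here.
(B) R is not symmetric (b R d but not d R b), so the schema fails here.
(C) R is symmetric (every R-edge is matched by its reverse), so the schema is valid here.
(D) R is symmetric (every R-edge is matched by its reverse), so the schema is valid here.

B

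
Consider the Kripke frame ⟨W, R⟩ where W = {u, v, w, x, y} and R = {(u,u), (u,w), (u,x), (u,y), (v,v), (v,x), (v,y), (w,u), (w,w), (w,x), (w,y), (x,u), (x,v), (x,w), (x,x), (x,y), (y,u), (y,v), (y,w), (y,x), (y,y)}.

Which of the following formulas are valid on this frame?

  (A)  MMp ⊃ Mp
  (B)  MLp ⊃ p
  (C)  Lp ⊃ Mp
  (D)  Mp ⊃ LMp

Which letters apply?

B, C

R is symmetric: every R-edge is matched by its reverse.
R is not transitive: u R x and x R v but not u R v.
R is not euclidean: x R u and x R v but not u R v.
R is serial: every world has an R-successor.
(A) MMp ⊃ Mp is the dual of axiom 4; it is valid on a frame exactly when R is transitive. R is not transitive, so not valid.
(B) MLp ⊃ p (the dual of axiom B) characterises the symmetric frames. R is symmetric — valid.
(C) Lp ⊃ Mp is axiom D; it is valid on a frame exactly when R is serial. R is serial, so valid.
(D) axiom 5: valid iff R is euclidean. R is not euclidean — not valid.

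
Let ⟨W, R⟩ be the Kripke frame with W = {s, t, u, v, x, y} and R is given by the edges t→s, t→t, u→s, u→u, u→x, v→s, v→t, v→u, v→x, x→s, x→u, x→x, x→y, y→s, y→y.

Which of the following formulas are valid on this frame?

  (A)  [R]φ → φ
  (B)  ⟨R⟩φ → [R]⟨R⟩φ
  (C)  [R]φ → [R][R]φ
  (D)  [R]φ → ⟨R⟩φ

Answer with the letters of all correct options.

none

R is not reflexive: not s R s.
R is not transitive: u R x and x R y but not u R y.
R is not euclidean: t R s and t R t but not s R t.
R is not serial: s has no R-successor.
(A) [R]φ → φ is axiom T, which corresponds to reflexivity. R is not reflexive — not valid.
(B) ⟨R⟩φ → [R]⟨R⟩φ is axiom 5; it is valid on a frame exactly when R is euclidean. R is not euclidean, so not valid.
(C) [R]φ → [R][R]φ is axiom 4; it is valid on a frame exactly when R is transitive. R is not transitive, so not valid.
(D) axiom D: valid iff R is serial. R is not serial — not valid.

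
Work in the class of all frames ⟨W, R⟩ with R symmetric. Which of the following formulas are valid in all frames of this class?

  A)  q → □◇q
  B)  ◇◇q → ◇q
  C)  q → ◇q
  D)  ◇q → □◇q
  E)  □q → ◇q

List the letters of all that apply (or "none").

A

(A) q → □◇q is axiom B, which corresponds to symmetry. Every such R is symmetric — valid.
(B) the dual of axiom 4: valid iff R is transitive. Such an R need not be transitive — not valid.
(C) q → ◇q is the dual of axiom T, which corresponds to reflexivity. Such an R need not be reflexive — not valid.
(D) ◇q → □◇q is axiom 5; it is valid on a frame exactly when R is euclidean. Such an R need not be euclidean, so not valid.
(E) axiom D: valid iff R is serial. Such an R need not be serial — not valid.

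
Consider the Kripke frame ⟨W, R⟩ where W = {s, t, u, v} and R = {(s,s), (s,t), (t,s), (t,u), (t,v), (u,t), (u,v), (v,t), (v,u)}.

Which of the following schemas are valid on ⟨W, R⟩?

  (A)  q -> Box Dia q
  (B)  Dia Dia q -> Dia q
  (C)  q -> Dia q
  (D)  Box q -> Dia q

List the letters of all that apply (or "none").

R is not reflexive: not t R t.
R is symmetric: every R-edge is matched by its reverse.
R is not transitive: s R t and t R u but not s R u.
R is serial: every world has an R-successor.
(A) axiom B: valid iff R is symmetric. R is symmetric — valid.
(B) Dia Dia q -> Dia q is the dual of axiom 4, which corresponds to transitivity. R is not transitive — not valid.
(C) q -> Dia q is the dual of axiom T; it is valid on a frame exactly when R is reflexive. R is not reflexive, so not valid.
(D) Box q -> Dia q is axiom D, which corresponds to seriality. R is serial — valid.

A, D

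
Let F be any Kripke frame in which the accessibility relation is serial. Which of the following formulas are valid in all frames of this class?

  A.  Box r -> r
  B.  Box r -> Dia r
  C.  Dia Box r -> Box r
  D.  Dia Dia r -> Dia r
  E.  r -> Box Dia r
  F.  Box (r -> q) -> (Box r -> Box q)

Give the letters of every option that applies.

B, F

(A) Box r -> r is axiom T; it is valid on a frame exactly when R is reflexive. Such an R need not be reflexive, so not valid.
(B) Box r -> Dia r (axiom D) characterises the serial frames. Every such R is serial — valid.
(C) Dia Box r -> Box r is the dual of axiom 5; it is valid on a frame exactly when R is euclidean. Such an R need not be euclidean, so not valid.
(D) Dia Dia r -> Dia r is the dual of axiom 4, which corresponds to transitivity. Such an R need not be transitive — not valid.
(E) r -> Box Dia r is axiom B, which corresponds to symmetry. Such an R need not be symmetric — not valid.
(F) this is just K, valid on every normal frame.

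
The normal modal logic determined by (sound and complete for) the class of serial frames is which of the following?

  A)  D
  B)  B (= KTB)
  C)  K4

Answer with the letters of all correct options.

A

(A) D is determined by exactly this class.
(B) B (= KTB) is determined by the class of reflexive and symmetric frames.
(C) K4 is determined by the class of transitive frames.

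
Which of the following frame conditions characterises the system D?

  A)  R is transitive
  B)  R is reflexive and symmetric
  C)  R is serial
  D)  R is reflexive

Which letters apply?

C

(A) this class determines K4, not D.
(B) this class determines B (= KTB), not D.
(C) D is sound and complete for exactly this class.
(D) this class determines T (= KT), not D.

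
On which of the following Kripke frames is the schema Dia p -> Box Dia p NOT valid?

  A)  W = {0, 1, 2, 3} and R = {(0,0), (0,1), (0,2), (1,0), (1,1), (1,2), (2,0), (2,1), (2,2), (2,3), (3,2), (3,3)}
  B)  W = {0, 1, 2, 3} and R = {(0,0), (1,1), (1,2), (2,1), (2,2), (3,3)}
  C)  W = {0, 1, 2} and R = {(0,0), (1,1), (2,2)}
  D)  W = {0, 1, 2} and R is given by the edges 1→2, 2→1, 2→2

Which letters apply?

The schema Dia p -> Box Dia p is axiom 5; it is valid on a frame iff R is euclidean.
(A) R is not euclidean (2 R 0 and 2 R 3 but not 0 R 3), so the schema fails here.
(B) R is euclidean (any two R-successors of the same world are R-related), so the schema is valid here.
(C) R is euclidean (any two R-successors of the same world are R-related), so the schema is valid here.
(D) R is not euclidean (2 R 1 and 2 R 1 but not 1 R 1), so the schema fails here.

A, D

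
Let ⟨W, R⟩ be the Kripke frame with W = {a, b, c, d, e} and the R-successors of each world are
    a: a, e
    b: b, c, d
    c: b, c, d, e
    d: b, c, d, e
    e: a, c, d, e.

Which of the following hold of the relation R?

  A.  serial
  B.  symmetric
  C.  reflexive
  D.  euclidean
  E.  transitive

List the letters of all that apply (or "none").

(A) serial: every world has an R-successor.
(B) symmetric: every R-edge is matched by its reverse.
(C) reflexive: each world relates to itself.
(D) not euclidean: c R b and c R e but not b R e.
(E) not transitive: a R e and e R c but not a R c.

A, B, C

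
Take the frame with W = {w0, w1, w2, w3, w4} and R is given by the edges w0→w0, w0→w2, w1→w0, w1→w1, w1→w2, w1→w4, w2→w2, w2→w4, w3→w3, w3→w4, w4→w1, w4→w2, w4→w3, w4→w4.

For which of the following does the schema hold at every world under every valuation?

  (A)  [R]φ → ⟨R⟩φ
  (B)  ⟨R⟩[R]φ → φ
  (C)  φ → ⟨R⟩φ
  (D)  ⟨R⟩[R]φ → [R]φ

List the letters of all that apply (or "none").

A, C

R is reflexive: each world relates to itself.
R is not symmetric: w0 R w2 but not w2 R w0.
R is not euclidean: w0 R w2 and w0 R w0 but not w2 R w0.
R is serial: every world has an R-successor.
(A) [R]φ → ⟨R⟩φ is axiom D; it is valid on a frame exactly when R is serial. R is serial, so valid.
(B) the dual of axiom B: valid iff R is symmetric. R is not symmetric — not valid.
(C) the dual of axiom T: valid iff R is reflexive. R is reflexive — valid.
(D) ⟨R⟩[R]φ → [R]φ is the dual of axiom 5, which corresponds to the euclidean property. R is not euclidean — not valid.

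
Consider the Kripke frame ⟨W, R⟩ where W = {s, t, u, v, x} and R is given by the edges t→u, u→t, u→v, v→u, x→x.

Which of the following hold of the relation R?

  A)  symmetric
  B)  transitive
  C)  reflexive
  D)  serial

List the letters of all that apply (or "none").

(A) symmetric: every R-edge is matched by its reverse.
(B) not transitive: t R u and u R t but not t R t.
(C) not reflexive: not s R s.
(D) not serial: s has no R-successor.

A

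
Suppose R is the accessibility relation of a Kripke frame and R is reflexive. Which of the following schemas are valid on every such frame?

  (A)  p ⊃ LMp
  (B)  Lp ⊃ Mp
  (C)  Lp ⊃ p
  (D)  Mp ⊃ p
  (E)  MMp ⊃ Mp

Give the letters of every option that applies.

B, C

A reflexive relation is serial.
(A) axiom B: valid iff R is symmetric. Such an R need not be symmetric — not valid.
(B) Lp ⊃ Mp is axiom D, which corresponds to seriality. Every such R is serial — valid.
(C) Lp ⊃ p is axiom T, which corresponds to reflexivity. Every such R is reflexive — valid.
(D) Mp ⊃ p is valid only on frames where every R-edge is a self-loop. Such an R need not be a subset of the identity — not valid.
(E) MMp ⊃ Mp is the dual of axiom 4; it is valid on a frame exactly when R is transitive. Such an R need not be transitive, so not valid.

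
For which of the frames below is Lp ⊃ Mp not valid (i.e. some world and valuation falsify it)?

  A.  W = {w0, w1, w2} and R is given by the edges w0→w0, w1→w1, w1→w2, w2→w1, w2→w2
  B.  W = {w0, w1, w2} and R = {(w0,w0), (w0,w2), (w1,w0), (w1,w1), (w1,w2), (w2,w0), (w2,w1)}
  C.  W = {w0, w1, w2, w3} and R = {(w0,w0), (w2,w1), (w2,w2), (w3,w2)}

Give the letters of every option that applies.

C

The schema Lp ⊃ Mp is axiom D; it is valid on a frame iff R is serial.
(A) R is serial (every world has an R-successor), so the schema is valid here.
(B) R is serial (every world has an R-successor), so the schema is valid here.
(C) R is not serial (w1 has no R-successor), so the schema fails here.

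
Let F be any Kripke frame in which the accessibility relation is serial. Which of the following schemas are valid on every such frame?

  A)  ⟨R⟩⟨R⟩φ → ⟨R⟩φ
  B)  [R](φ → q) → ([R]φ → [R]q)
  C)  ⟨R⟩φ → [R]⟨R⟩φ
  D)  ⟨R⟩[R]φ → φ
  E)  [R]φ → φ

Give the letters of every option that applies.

(A) ⟨R⟩⟨R⟩φ → ⟨R⟩φ is the dual of axiom 4; it is valid on a frame exactly when R is transitive. Such an R need not be transitive, so not valid.
(B) [R](φ → q) → ([R]φ → [R]q) is axiom K, valid on every Kripke frame — valid.
(C) axiom 5: valid iff R is euclidean. Such an R need not be euclidean — not valid.
(D) ⟨R⟩[R]φ → φ is the dual of axiom B, which corresponds to symmetry. Such an R need not be symmetric — not valid.
(E) axiom T: valid iff R is reflexive. Such an R need not be reflexive — not valid.

B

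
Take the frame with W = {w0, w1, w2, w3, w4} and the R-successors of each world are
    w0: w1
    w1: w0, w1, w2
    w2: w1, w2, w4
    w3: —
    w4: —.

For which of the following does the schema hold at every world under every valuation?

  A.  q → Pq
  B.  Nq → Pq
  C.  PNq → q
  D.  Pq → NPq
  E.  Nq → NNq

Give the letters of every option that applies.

R is not reflexive: not w0 R w0.
R is not symmetric: w2 R w4 but not w4 R w2.
R is not transitive: w0 R w1 and w1 R w0 but not w0 R w0.
R is not euclidean: w1 R w0 and w1 R w2 but not w0 R w2.
R is not serial: w3 has no R-successor.
(A) q → Pq (the dual of axiom T) characterises the reflexive frames. R is not reflexive — not valid.
(B) Nq → Pq (axiom D) characterises the serial frames. R is not serial — not valid.
(C) PNq → q is the dual of axiom B; it is valid on a frame exactly when R is symmetric. R is not symmetric, so not valid.
(D) Pq → NPq is axiom 5; it is valid on a frame exactly when R is euclidean. R is not euclidean, so not valid.
(E) Nq → NNq is axiom 4; it is valid on a frame exactly when R is transitive. R is not transitive, so not valid.

none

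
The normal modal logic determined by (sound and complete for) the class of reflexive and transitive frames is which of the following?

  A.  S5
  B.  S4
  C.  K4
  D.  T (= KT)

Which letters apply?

B

(A) S5 is determined by the class of reflexive, symmetric, and transitive frames.
(B) S4 is determined by exactly this class.
(C) K4 is determined by the class of transitive frames.
(D) T (= KT) is determined by the class of reflexive frames.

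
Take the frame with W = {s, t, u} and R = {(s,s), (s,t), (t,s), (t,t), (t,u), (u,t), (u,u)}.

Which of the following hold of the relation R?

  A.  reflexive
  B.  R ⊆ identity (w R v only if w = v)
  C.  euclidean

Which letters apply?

(A) reflexive: each world relates to itself.
(B) not ⊆ identity: s R t with s ≠ t.
(C) not euclidean: t R s and t R u but not s R u.

A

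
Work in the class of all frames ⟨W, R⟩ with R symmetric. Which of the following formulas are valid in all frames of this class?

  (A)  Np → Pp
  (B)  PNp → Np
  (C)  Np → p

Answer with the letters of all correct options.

none

(A) Np → Pp (axiom D) characterises the serial frames. Such an R need not be serial — not valid.
(B) PNp → Np is the dual of axiom 5; it is valid on a frame exactly when R is euclidean. Such an R need not be euclidean, so not valid.
(C) Np → p is axiom T, which corresponds to reflexivity. Such an R need not be reflexive — not valid.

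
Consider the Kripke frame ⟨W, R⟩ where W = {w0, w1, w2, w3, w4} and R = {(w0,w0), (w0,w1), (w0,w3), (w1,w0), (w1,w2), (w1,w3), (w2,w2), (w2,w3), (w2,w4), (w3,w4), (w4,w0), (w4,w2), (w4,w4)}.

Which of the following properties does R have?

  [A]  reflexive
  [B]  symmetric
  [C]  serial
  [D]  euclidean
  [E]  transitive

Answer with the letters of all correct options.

C

(A) not reflexive: not w1 R w1.
(B) not symmetric: w0 R w3 but not w3 R w0.
(C) serial: every world has an R-successor.
(D) not euclidean: w0 R w3 and w0 R w0 but not w3 R w0.
(E) not transitive: w0 R w1 and w1 R w2 but not w0 R w2.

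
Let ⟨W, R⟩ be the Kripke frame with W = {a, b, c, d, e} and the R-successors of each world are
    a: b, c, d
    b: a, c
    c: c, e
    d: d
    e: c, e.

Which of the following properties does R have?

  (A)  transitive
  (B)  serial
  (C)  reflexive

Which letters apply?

(A) not transitive: a R b and b R a but not a R a.
(B) serial: every world has an R-successor.
(C) not reflexive: not a R a.

B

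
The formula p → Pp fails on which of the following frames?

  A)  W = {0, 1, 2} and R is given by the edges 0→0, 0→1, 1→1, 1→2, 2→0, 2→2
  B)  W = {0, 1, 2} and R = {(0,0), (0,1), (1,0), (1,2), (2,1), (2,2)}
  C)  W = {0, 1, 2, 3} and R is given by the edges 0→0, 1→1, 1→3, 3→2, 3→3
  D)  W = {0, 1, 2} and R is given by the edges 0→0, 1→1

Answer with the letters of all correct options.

B, C, D

The schema p → Pp is the dual of axiom T; it is valid on a frame iff R is reflexive.
(A) R is reflexive (each world relates to itself), so the schema is valid here.
(B) R is not reflexive (not 1 R 1), so the schema fails here.
(C) R is not reflexive (not 2 R 2), so the schema fails here.
(D) R is not reflexive (not 2 R 2), so the schema fails here.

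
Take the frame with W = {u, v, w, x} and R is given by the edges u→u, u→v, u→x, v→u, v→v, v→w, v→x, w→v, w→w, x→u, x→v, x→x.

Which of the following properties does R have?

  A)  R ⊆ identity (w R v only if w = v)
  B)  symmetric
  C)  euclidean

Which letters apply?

(A) not ⊆ identity: u R v with u ≠ v.
(B) symmetric: every R-edge is matched by its reverse.
(C) not euclidean: v R u and v R w but not u R w.

B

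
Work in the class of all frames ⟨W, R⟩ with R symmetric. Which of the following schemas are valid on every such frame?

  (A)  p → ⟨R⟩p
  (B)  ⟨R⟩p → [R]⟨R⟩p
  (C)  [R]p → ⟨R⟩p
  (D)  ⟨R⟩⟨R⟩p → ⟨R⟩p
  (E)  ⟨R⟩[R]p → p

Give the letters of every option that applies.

(A) p → ⟨R⟩p is the dual of axiom T, which corresponds to reflexivity. Such an R need not be reflexive — not valid.
(B) ⟨R⟩p → [R]⟨R⟩p is axiom 5; it is valid on a frame exactly when R is euclidean. Such an R need not be euclidean, so not valid.
(C) axiom D: valid iff R is serial. Such an R need not be serial — not valid.
(D) ⟨R⟩⟨R⟩p → ⟨R⟩p is the dual of axiom 4, which corresponds to transitivity. Such an R need not be transitive — not valid.
(E) ⟨R⟩[R]p → p (the dual of axiom B) characterises the symmetric frames. Every such R is symmetric — valid.

E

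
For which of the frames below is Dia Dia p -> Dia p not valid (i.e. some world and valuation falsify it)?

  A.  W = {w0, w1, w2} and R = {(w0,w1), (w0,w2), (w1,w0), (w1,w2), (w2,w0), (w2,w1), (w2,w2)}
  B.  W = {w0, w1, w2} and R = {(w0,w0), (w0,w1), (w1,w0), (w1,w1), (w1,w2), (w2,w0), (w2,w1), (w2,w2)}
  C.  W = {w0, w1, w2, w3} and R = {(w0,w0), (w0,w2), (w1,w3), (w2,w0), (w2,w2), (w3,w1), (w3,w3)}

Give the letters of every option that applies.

A, B, C

The schema Dia Dia p -> Dia p is the dual of axiom 4; it is valid on a frame iff R is transitive.
(A) R is not transitive (w0 R w1 and w1 R w0 but not w0 R w0), so the schema fails here.
(B) R is not transitive (w0 R w1 and w1 R w2 but not w0 R w2), so the schema fails here.
(C) R is not transitive (w1 R w3 and w3 R w1 but not w1 R w1), so the schema fails here.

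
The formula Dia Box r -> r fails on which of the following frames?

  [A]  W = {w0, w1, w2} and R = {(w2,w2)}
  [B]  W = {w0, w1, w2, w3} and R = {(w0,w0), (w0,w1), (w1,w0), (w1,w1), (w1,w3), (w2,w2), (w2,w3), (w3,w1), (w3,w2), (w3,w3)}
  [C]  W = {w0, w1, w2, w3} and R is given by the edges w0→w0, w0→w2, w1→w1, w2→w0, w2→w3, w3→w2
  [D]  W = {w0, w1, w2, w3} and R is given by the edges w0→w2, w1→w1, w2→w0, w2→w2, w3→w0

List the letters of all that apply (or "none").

D

The schema Dia Box r -> r is the dual of axiom B; it is valid on a frame iff R is symmetric.
(A) R is symmetric (every R-edge is matched by its reverse), so the schema is valid here.
(B) R is symmetric (every R-edge is matched by its reverse), so the schema is valid here.
(C) R is symmetric (every R-edge is matched by its reverse), so the schema is valid here.
(D) R is not symmetric (w3 R w0 but not w0 R w3), so the schema fails here.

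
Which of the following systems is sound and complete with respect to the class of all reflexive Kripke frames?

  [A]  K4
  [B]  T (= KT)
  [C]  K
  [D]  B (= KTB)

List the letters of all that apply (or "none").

B

(A) K4 is determined by the class of transitive frames.
(B) T (= KT) is determined by exactly this class.
(C) K is determined by the class of arbitrary frames.
(D) B (= KTB) is determined by the class of reflexive and symmetric frames.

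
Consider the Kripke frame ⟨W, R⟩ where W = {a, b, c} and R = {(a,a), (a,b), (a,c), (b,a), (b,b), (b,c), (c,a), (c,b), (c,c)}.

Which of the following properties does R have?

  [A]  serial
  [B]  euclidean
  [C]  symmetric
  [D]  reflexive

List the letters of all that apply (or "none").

(A) serial: every world has an R-successor.
(B) euclidean: any two R-successors of the same world are R-related.
(C) symmetric: every R-edge is matched by its reverse.
(D) reflexive: each world relates to itself.

A, B, C, D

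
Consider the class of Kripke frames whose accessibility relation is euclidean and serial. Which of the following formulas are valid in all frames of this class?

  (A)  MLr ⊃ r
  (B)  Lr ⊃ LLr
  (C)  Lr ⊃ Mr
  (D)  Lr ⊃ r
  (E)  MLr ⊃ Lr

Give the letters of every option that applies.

(A) the dual of axiom B: valid iff R is symmetric. Such an R need not be symmetric — not valid.
(B) axiom 4: valid iff R is transitive. Such an R need not be transitive — not valid.
(C) Lr ⊃ Mr is axiom D; it is valid on a frame exactly when R is serial. Every such R is serial, so valid.
(D) Lr ⊃ r (axiom T) characterises the reflexive frames. Such an R need not be reflexive — not valid.
(E) MLr ⊃ Lr is the dual of axiom 5, which corresponds to the euclidean property. Every such R is euclidean — valid.

C, E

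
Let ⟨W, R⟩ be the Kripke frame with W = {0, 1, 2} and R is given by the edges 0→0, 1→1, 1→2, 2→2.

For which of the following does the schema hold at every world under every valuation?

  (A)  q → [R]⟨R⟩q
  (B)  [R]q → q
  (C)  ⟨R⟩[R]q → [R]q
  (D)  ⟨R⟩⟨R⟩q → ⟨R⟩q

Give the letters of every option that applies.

R is reflexive: each world relates to itself.
R is not symmetric: 1 R 2 but not 2 R 1.
R is transitive: R is closed under composition.
R is not euclidean: 1 R 2 and 1 R 1 but not 2 R 1.
(A) q → [R]⟨R⟩q is axiom B, which corresponds to symmetry. R is not symmetric — not valid.
(B) [R]q → q is axiom T, which corresponds to reflexivity. R is reflexive — valid.
(C) ⟨R⟩[R]q → [R]q is the dual of axiom 5, which corresponds to the euclidean property. R is not euclidean — not valid.
(D) ⟨R⟩⟨R⟩q → ⟨R⟩q (the dual of axiom 4) characterises the transitive frames. R is transitive — valid.

B, D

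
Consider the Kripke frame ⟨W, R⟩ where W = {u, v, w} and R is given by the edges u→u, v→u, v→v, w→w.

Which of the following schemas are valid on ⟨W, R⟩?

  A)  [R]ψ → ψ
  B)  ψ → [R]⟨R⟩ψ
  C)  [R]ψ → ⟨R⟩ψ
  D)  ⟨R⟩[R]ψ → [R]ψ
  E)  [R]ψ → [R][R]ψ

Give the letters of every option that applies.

R is reflexive: each world relates to itself.
R is not symmetric: v R u but not u R v.
R is transitive: R is closed under composition.
R is not euclidean: v R u and v R v but not u R v.
R is serial: every world has an R-successor.
(A) axiom T: valid iff R is reflexive. R is reflexive — valid.
(B) ψ → [R]⟨R⟩ψ is axiom B, which corresponds to symmetry. R is not symmetric — not valid.
(C) [R]ψ → ⟨R⟩ψ is axiom D, which corresponds to seriality. R is serial — valid.
(D) ⟨R⟩[R]ψ → [R]ψ (the dual of axiom 5) characterises the euclidean frames. R is not euclidean — not valid.
(E) [R]ψ → [R][R]ψ is axiom 4; it is valid on a frame exactly when R is transitive. R is transitive, so valid.

A, C, E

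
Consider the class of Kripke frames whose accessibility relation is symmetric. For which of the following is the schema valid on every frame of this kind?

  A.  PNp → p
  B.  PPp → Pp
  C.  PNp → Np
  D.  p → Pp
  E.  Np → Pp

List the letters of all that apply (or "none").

A

(A) PNp → p (the dual of axiom B) characterises the symmetric frames. Every such R is symmetric — valid.
(B) the dual of axiom 4: valid iff R is transitive. Such an R need not be transitive — not valid.
(C) PNp → Np is the dual of axiom 5, which corresponds to the euclidean property. Such an R need not be euclidean — not valid.
(D) the dual of axiom T: valid iff R is reflexive. Such an R need not be reflexive — not valid.
(E) axiom D: valid iff R is serial. Such an R need not be serial — not valid.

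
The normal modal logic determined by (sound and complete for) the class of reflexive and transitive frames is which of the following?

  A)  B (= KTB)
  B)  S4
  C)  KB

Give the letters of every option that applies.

B

(A) B (= KTB) is determined by the class of reflexive and symmetric frames.
(B) S4 is determined by exactly this class.
(C) KB is determined by the class of symmetric frames.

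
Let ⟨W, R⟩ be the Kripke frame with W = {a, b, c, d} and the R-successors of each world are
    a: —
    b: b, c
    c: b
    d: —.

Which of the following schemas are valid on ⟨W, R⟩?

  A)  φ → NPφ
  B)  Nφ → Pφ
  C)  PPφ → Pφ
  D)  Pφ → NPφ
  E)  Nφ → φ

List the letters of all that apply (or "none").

A

R is not reflexive: not a R a.
R is symmetric: every R-edge is matched by its reverse.
R is not transitive: c R b and b R c but not c R c.
R is not euclidean: b R c and b R c but not c R c.
R is not serial: a has no R-successor.
(A) φ → NPφ is axiom B, which corresponds to symmetry. R is symmetric — valid.
(B) axiom D: valid iff R is serial. R is not serial — not valid.
(C) PPφ → Pφ (the dual of axiom 4) characterises the transitive frames. R is not transitive — not valid.
(D) Pφ → NPφ (axiom 5) characterises the euclidean frames. R is not euclidean — not valid.
(E) Nφ → φ (axiom T) characterises the reflexive frames. R is not reflexive — not valid.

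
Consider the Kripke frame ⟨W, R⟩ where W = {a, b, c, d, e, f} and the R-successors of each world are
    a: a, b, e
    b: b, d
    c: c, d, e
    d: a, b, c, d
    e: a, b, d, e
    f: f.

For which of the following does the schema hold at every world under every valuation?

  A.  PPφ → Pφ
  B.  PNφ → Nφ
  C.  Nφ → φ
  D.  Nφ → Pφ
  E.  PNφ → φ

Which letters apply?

R is reflexive: each world relates to itself.
R is not symmetric: a R b but not b R a.
R is not transitive: a R b and b R d but not a R d.
R is not euclidean: a R b and a R a but not b R a.
R is serial: every world has an R-successor.
(A) the dual of axiom 4: valid iff R is transitive. R is not transitive — not valid.
(B) PNφ → Nφ (the dual of axiom 5) characterises the euclidean frames. R is not euclidean — not valid.
(C) Nφ → φ is axiom T; it is valid on a frame exactly when R is reflexive. R is reflexive, so valid.
(D) axiom D: valid iff R is serial. R is serial — valid.
(E) PNφ → φ is the dual of axiom B, which corresponds to symmetry. R is not symmetric — not valid.

C, D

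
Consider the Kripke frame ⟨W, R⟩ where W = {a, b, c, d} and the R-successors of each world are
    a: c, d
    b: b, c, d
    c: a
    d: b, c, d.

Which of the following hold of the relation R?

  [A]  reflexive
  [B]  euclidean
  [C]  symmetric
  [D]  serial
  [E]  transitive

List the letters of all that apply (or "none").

(A) not reflexive: not a R a.
(B) not euclidean: a R c and a R d but not c R d.
(C) not symmetric: a R d but not d R a.
(D) serial: every world has an R-successor.
(E) not transitive: a R c and c R a but not a R a.

D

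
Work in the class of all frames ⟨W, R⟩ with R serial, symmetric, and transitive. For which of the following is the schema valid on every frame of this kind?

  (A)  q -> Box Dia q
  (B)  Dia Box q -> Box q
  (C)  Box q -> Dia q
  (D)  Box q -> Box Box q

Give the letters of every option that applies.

A serial symmetric transitive relation is reflexive (take any v with uRv; symmetry gives vRu and transitivity gives uRu), hence an equivalence relation.
(A) q -> Box Dia q is axiom B, which corresponds to symmetry. Every such R is symmetric — valid.
(B) Dia Box q -> Box q (the dual of axiom 5) characterises the euclidean frames. Every such R is euclidean — valid.
(C) Box q -> Dia q is axiom D, which corresponds to seriality. Every such R is serial — valid.
(D) Box q -> Box Box q is axiom 4; it is valid on a frame exactly when R is transitive. Every such R is transitive, so valid.

A, B, C, D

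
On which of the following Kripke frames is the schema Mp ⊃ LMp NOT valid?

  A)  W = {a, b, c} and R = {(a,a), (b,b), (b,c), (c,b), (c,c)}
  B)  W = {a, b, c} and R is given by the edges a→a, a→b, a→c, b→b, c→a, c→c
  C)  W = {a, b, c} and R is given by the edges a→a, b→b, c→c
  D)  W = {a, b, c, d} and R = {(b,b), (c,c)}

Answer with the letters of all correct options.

B

The schema Mp ⊃ LMp is axiom 5; it is valid on a frame iff R is euclidean.
(A) R is euclidean (any two R-successors of the same world are R-related), so the schema is valid here.
(B) R is not euclidean (a R b and a R a but not b R a), so the schema fails here.
(C) R is euclidean (any two R-successors of the same world are R-related), so the schema is valid here.
(D) R is euclidean (any two R-successors of the same world are R-related), so the schema is valid here.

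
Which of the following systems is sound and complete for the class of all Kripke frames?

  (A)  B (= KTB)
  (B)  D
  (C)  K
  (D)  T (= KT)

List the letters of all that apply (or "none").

C

(A) B (= KTB) is determined by the class of reflexive and symmetric frames.
(B) D is determined by the class of serial frames.
(C) K is determined by exactly this class.
(D) T (= KT) is determined by the class of reflexive frames.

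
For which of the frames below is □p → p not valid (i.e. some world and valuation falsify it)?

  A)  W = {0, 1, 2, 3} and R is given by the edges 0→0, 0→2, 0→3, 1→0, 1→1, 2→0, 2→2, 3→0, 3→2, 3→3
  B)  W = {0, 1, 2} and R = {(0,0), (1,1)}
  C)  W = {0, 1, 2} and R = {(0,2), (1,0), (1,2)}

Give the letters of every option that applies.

B, C

The schema □p → p is axiom T; it is valid on a frame iff R is reflexive.
(A) R is reflexive (each world relates to itself), so the schema is valid here.
(B) R is not reflexive (not 2 R 2), so the schema fails here.
(C) R is not reflexive (not 0 R 0), so the schema fails here.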